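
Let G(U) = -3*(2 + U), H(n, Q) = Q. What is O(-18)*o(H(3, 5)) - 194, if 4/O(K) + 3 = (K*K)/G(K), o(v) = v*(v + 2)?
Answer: -470/3 ≈ -156.67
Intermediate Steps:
G(U) = -6 - 3*U
o(v) = v*(2 + v)
O(K) = 4/(-3 + K**2/(-6 - 3*K)) (O(K) = 4/(-3 + (K*K)/(-6 - 3*K)) = 4/(-3 + K**2/(-6 - 3*K)))
O(-18)*o(H(3, 5)) - 194 = (12*(-2 - 1*(-18))/(18 + (-18)**2 + 9*(-18)))*(5*(2 + 5)) - 194 = (12*(-2 + 18)/(18 + 324 - 162))*(5*7) - 194 = (12*16/180)*35 - 194 = (12*(1/180)*16)*35 - 194 = (16/15)*35 - 194 = 112/3 - 194 = -470/3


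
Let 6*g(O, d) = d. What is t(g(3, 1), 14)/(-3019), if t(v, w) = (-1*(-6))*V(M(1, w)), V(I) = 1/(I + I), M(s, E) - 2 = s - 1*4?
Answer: 3/3019 ≈ 0.00099371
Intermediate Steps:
M(s, E) = -2 + s (M(s, E) = 2 + (s - 1*4) = 2 + (s - 4) = 2 + (-4 + s) = -2 + s)
g(O, d) = d/6
V(I) = 1/(2*I)
t(v, w) = -3 (t(v, w) = (-1*(-6))*(1/(2*(-2 + 1))) = 6*((½)/(-1)) = 6*((½)*(-1)) = 6*(-½) = -3)
t(g(3, 1), 14)/(-3019) = -3/(-3019) = -3*(-1/3019) = 3/3019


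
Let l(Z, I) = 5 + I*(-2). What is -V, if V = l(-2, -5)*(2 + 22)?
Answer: -360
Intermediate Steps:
l(Z, I) = 5 - 2*I
V = 360 (V = (5 - 2*(-5))*(2 + 22) = (5 + 10)*24 = 15*24 = 360)
-V = -1*360 = -360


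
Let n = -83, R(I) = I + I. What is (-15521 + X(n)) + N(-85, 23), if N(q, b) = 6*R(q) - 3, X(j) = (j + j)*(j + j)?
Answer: 11012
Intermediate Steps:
R(I) = 2*I
X(j) = 4*j**2 (X(j) = (2*j)*(2*j) = 4*j**2)
N(q, b) = -3 + 12*q (N(q, b) = 6*(2*q) - 3 = 12*q - 3 = -3 + 12*q)
(-15521 + X(n)) + N(-85, 23) = (-15521 + 4*(-83)**2) + (-3 + 12*(-85)) = (-15521 + 4*6889) + (-3 - 1020) = (-15521 + 27556) - 1023 = 12035 - 1023 = 11012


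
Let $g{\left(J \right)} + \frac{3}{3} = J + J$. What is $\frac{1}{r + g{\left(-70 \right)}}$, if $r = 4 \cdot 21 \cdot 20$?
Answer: $\frac{1}{1539} \approx 0.00064977$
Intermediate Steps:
$g{\left(J \right)} = -1 + 2 J$ ($g{\left(J \right)} = -1 + \left(J + J\right) = -1 + 2 J$)
$r = 1680$ ($r = 84 \cdot 20 = 1680$)
$\frac{1}{r + g{\left(-70 \right)}} = \frac{1}{1680 + \left(-1 + 2 \left(-70\right)\right)} = \frac{1}{1680 - 141} = \frac{1}{1539}$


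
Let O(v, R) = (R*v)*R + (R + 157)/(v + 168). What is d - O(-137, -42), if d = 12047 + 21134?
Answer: 8520204/31 ≈ 2.7485e+5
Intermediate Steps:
O(v, R) = v*R² + (157 + R)/(168 + v)
d = 33181
d - O(-137, -42) = 33181 - (157 - 42 + (-42)²*(-137)² + 168*(-137)*(-42)²)/(168 - 137) = 33181 - (157 - 42 + 1764*18769 + 168*(-137)*1764)/31 = 33181 - (157 - 42 + 33108516 - 40600224)/31 = 33181 - (-7491593)/31 = 33181 - 1*(-7491593/31) = 33181 + 7491593/31 = 8520204/31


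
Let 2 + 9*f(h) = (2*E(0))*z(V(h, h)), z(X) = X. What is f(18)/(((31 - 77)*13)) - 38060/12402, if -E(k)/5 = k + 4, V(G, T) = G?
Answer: -139519/47541 ≈ -2.9347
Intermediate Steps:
E(k) = -20 - 5*k (E(k) = -5*(k + 4) = -5*(4 + k) = -20 - 5*k)
f(h) = -2/9 - 40*h/9 (f(h) = -2/9 + ((2*(-20 - 5*0))*h)/9 = -2/9 + ((2*(-20 + 0))*h)/9 = -2/9 + ((2*(-20))*h)/9 = -2/9 + (-40*h)/9 = -2/9 - 40*h/9)
f(18)/(((31 - 77)*13)) - 38060/12402 = (-2/9 - 40/9*18)/(((31 - 77)*13)) - 38060/12402 = (-2/9 - 80)/((-46*13)) - 38060*1/12402 = -722/9/(-598) - 19030/6201 = -722/9*(-1/598) - 19030/6201 = 361/2691 - 19030/6201 = -139519/47541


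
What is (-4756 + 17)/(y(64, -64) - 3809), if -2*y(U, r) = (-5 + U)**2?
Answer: 9478/11099 ≈ 0.85395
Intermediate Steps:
y(U, r) = -(-5 + U)**2/2
(-4756 + 17)/(y(64, -64) - 3809) = (-4756 + 17)/(-(-5 + 64)**2/2 - 3809) = -4739/(-1/2*59**2 - 3809) = -4739/(-1/2*3481 - 3809) = -4739/(-3481/2 - 3809) = -4739/(-11099/2) = -4739*(-2/11099) = 9478/11099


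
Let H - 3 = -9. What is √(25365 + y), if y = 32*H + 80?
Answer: √25253 ≈ 158.91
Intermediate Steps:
H = -6 (H = 3 - 9 = -6)
y = -112 (y = 32*(-6) + 80 = -192 + 80 = -112)
√(25365 + y) = √(25365 - 112) = √25253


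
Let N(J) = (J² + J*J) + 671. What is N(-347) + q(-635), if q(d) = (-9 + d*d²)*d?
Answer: 162590647829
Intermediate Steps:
N(J) = 671 + 2*J² (N(J) = (J² + J²) + 671 = 2*J² + 671 = 671 + 2*J²)
q(d) = d*(-9 + d³) (q(d) = (-9 + d³)*d = d*(-9 + d³))
N(-347) + q(-635) = (671 + 2*(-347)²) - 635*(-9 + (-635)³) = (671 + 2*120409) - 635*(-9 - 256047875) = (671 + 240818) - 635*(-256047884) = 241489 + 162590406340 = 162590647829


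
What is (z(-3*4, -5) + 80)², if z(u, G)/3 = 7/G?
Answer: 143641/25 ≈ 5745.6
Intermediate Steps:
z(u, G) = 21/G (z(u, G) = 3*(7/G) = 21/G)
(z(-3*4, -5) + 80)² = (21/(-5) + 80)² = (21*(-⅕) + 80)² = (-21/5 + 80)² = (379/5)² = 143641/25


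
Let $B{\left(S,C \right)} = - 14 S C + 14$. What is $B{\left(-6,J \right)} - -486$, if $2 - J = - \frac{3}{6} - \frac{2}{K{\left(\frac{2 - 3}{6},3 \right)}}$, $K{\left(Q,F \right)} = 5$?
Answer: $\frac{3718}{5} \approx 743.6$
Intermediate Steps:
$J = \frac{29}{10}$ ($J = 2 - \left(- \frac{3}{6} - \frac{2}{5}\right) = 2 - \left(\left(-3\right) \frac{1}{6} - \frac{2}{5}\right) = 2 - \left(- \frac{1}{2} - \frac{2}{5}\right) = 2 - - \frac{9}{10} = 2 + \frac{9}{10} = \frac{29}{10} \approx 2.9$)
$B{\left(S,C \right)} = 14 - 14 C S$ ($B{\left(S,C \right)} = - 14 C S + 14 = 14 - 14 C S$)
$B{\left(-6,J \right)} - -486 = \left(14 - \frac{203}{5} \left(-6\right)\right) - -486 = \left(14 + \frac{1218}{5}\right) + 486 = \frac{1288}{5} + 486 = \frac{3718}{5}$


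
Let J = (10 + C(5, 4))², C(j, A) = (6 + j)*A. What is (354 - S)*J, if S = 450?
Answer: -279936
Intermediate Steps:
C(j, A) = A*(6 + j)
J = 2916 (J = (10 + 4*(6 + 5))² = (10 + 4*11)² = (10 + 44)² = 54² = 2916)
(354 - S)*J = (354 - 1*450)*2916 = (354 - 450)*2916 = -96*2916 = -279936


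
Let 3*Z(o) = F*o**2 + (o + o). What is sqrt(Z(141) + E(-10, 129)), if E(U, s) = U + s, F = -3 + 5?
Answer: 67*sqrt(3) ≈ 116.05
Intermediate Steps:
F = 2
Z(o) = 2*o/3 + 2*o**2/3 (Z(o) = (2*o**2 + (o + o))/3 = (2*o**2 + 2*o)/3 = (2*o + 2*o**2)/3 = 2*o/3 + 2*o**2/3)
sqrt(Z(141) + E(-10, 129)) = sqrt((2/3)*141*(1 + 141) + (-10 + 129)) = sqrt((2/3)*141*142 + 119) = sqrt(13348 + 119) = sqrt(13467) = 67*sqrt(3)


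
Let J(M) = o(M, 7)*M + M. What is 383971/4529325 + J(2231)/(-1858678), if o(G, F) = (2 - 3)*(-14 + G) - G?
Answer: 45650275811863/8418556732350 ≈ 5.4226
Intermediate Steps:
o(G, F) = 14 - 2*G (o(G, F) = -(-14 + G) - G = (14 - G) - G = 14 - 2*G)
J(M) = M + M*(14 - 2*M) (J(M) = (14 - 2*M)*M + M = M*(14 - 2*M) + M = M + M*(14 - 2*M))
383971/4529325 + J(2231)/(-1858678) = 383971/4529325 + (2231*(15 - 2*2231))/(-1858678) = 383971*(1/4529325) + (2231*(15 - 4462))*(-1/1858678) = 383971/4529325 + (2231*(-4447))*(-1/1858678) = 383971/4529325 - 9921257*(-1/1858678) = 383971/4529325 + 9921257/1858678 = 45650275811863/8418556732350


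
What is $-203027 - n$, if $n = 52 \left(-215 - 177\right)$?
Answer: $-182643$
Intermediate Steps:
$n = -20384$ ($n = 52 \left(-392\right) = -20384$)
$-203027 - n = -203027 - -20384 = -203027 + 20384 = -182643$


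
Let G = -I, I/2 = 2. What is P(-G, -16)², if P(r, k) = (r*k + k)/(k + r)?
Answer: 400/9 ≈ 44.444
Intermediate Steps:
I = 4 (I = 2*2 = 4)
G = -4 (G = -1*4 = -4)
P(r, k) = (k + k*r)/(k + r) (P(r, k) = (k*r + k)/(k + r) = (k + k*r)/(k + r))
P(-G, -16)² = (-16*(1 - 1*(-4))/(-16 - 1*(-4)))² = (-16*(1 + 4)/(-16 + 4))² = (-16*5/(-12))² = (-16*(-1/12)*5)² = (20/3)² = 400/9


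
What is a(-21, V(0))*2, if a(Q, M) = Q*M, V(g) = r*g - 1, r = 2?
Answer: 42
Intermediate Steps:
V(g) = -1 + 2*g (V(g) = 2*g - 1 = -1 + 2*g)
a(Q, M) = M*Q
a(-21, V(0))*2 = ((-1 + 2*0)*(-21))*2 = ((-1 + 0)*(-21))*2 = -1*(-21)*2 = 21*2 = 42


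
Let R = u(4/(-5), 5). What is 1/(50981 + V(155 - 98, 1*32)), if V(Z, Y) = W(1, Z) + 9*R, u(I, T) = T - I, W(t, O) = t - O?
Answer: 5/254886 ≈ 1.9617e-5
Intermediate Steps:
R = 29/5 (R = 5 - 4/(-5) = 5 - 4*(-1)/5 = 5 - 1*(-⅘) = 5 + ⅘ = 29/5 ≈ 5.8000)
V(Z, Y) = 266/5 - Z (V(Z, Y) = (1 - Z) + 9*(29/5) = (1 - Z) + 261/5 = 266/5 - Z)
1/(50981 + V(155 - 98, 1*32)) = 1/(50981 + (266/5 - (155 - 98))) = 1/(50981 + (266/5 - 1*57)) = 1/(50981 + (266/5 - 57)) = 1/(50981 - 19/5) = 1/(254886/5) = 5/254886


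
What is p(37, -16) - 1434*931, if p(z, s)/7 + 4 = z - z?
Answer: -1335082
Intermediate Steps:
p(z, s) = -28 (p(z, s) = -28 + 7*(z - z) = -28 + 7*0 = -28 + 0 = -28)
p(37, -16) - 1434*931 = -28 - 1434*931 = -28 - 1335054 = -1335082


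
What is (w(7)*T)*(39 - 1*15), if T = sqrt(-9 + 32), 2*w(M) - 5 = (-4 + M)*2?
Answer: 132*sqrt(23) ≈ 633.05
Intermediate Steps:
w(M) = -3/2 + M (w(M) = 5/2 + ((-4 + M)*2)/2 = 5/2 + (-8 + 2*M)/2 = 5/2 + (-4 + M) = -3/2 + M)
T = sqrt(23) ≈ 4.7958
(w(7)*T)*(39 - 1*15) = ((-3/2 + 7)*sqrt(23))*(39 - 1*15) = (11*sqrt(23)/2)*(39 - 15) = (11*sqrt(23)/2)*24 = 132*sqrt(23)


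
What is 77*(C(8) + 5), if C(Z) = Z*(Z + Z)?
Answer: 10241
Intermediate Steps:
C(Z) = 2*Z² (C(Z) = Z*(2*Z) = 2*Z²)
77*(C(8) + 5) = 77*(2*8² + 5) = 77*(2*64 + 5) = 77*(128 + 5) = 77*133 = 10241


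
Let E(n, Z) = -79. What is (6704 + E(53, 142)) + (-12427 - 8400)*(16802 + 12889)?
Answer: -618367832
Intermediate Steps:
(6704 + E(53, 142)) + (-12427 - 8400)*(16802 + 12889) = (6704 - 79) + (-12427 - 8400)*(16802 + 12889) = 6625 - 20827*29691 = 6625 - 618374457 = -618367832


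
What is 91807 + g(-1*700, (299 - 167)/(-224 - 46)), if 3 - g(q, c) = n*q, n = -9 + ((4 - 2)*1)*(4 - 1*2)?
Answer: 88310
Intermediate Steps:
n = -5 (n = -9 + (2*1)*(4 - 2) = -9 + 2*2 = -9 + 4 = -5)
g(q, c) = 3 + 5*q (g(q, c) = 3 - (-5)*q = 3 + 5*q)
91807 + g(-1*700, (299 - 167)/(-224 - 46)) = 91807 + (3 + 5*(-1*700)) = 91807 + (3 + 5*(-700)) = 91807 + (3 - 3500) = 91807 - 3497 = 88310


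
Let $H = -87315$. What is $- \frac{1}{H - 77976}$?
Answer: $\frac{1}{165291} \approx 6.0499 \cdot 10^{-6}$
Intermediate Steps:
$- \frac{1}{H - 77976} = - \frac{1}{-87315 - 77976} = - \frac{1}{-165291} = \left(-1\right) \left(- \frac{1}{165291}\right) = \frac{1}{165291}$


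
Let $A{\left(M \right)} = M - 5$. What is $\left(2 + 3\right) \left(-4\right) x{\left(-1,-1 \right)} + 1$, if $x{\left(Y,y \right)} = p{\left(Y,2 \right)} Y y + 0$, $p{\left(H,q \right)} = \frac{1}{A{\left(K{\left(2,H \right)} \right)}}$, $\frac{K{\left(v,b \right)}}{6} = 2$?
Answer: $- \frac{13}{7} \approx -1.8571$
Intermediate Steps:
$K{\left(v,b \right)} = 12$ ($K{\left(v,b \right)} = 6 \cdot 2 = 12$)
$A{\left(M \right)} = -5 + M$ ($A{\left(M \right)} = M - 5 = -5 + M$)
$p{\left(H,q \right)} = \frac{1}{7}$ ($p{\left(H,q \right)} = \frac{1}{-5 + 12} = \frac{1}{7}$)
$x{\left(Y,y \right)} = \frac{Y y}{7}$ ($x{\left(Y,y \right)} = \frac{Y}{7} y + 0 = \frac{Y y}{7} + 0 = \frac{Y y}{7}$)
$\left(2 + 3\right) \left(-4\right) x{\left(-1,-1 \right)} + 1 = \left(2 + 3\right) \left(-4\right) \frac{1}{7} \left(-1\right) \left(-1\right) + 1 = 5 \left(-4\right) \frac{1}{7} + 1 = \left(-20\right) \frac{1}{7} + 1 = - \frac{20}{7} + 1 = - \frac{13}{7}$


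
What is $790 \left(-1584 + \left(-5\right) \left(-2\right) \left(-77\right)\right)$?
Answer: $-1859660$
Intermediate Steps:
$790 \left(-1584 + \left(-5\right) \left(-2\right) \left(-77\right)\right) = 790 \left(-1584 + 10 \left(-77\right)\right) = 790 \left(-1584 - 770\right) = 790 \left(-2354\right) = -1859660$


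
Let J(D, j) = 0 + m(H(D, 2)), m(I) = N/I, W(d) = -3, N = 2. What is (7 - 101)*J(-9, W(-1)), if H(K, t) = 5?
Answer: -188/5 ≈ -37.600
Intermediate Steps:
m(I) = 2/I
J(D, j) = ⅖ (J(D, j) = 0 + 2/5 = 0 + 2*(⅕) = 0 + ⅖ = ⅖)
(7 - 101)*J(-9, W(-1)) = (7 - 101)*(⅖) = -94*⅖ = -188/5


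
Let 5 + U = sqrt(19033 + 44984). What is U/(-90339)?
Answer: 5/90339 - sqrt(7113)/30113 ≈ -0.0027454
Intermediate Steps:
U = -5 + 3*sqrt(7113) (U = -5 + sqrt(19033 + 44984) = -5 + sqrt(64017) = -5 + 3*sqrt(7113) ≈ 248.02)
U/(-90339) = (-5 + 3*sqrt(7113))/(-90339) = (-5 + 3*sqrt(7113))*(-1/90339) = 5/90339 - sqrt(7113)/30113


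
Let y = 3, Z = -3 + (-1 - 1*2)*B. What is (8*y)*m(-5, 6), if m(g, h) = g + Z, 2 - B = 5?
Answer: 24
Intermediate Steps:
B = -3 (B = 2 - 1*5 = 2 - 5 = -3)
Z = 6 (Z = -3 + (-1 - 1*2)*(-3) = -3 + (-1 - 2)*(-3) = -3 - 3*(-3) = -3 + 9 = 6)
m(g, h) = 6 + g (m(g, h) = g + 6 = 6 + g)
(8*y)*m(-5, 6) = (8*3)*(6 - 5) = 24*1 = 24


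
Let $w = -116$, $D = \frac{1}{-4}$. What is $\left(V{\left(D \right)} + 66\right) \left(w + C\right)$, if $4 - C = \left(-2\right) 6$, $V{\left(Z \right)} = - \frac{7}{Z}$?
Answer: $-9400$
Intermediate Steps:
$D = - \frac{1}{4} \approx -0.25$
$C = 16$ ($C = 4 - \left(-2\right) 6 = 4 - -12 = 4 + 12 = 16$)
$\left(V{\left(D \right)} + 66\right) \left(w + C\right) = \left(- \frac{7}{- \frac{1}{4}} + 66\right) \left(-116 + 16\right) = \left(\left(-7\right) \left(-4\right) + 66\right) \left(-100\right) = \left(28 + 66\right) \left(-100\right) = 94 \left(-100\right) = -9400$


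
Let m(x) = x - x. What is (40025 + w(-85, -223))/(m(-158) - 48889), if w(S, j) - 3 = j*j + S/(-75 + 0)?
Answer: -1346372/733335 ≈ -1.8360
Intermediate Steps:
m(x) = 0
w(S, j) = 3 + j**2 - S/75 (w(S, j) = 3 + (j*j + S/(-75 + 0)) = 3 + (j**2 + S/(-75)) = 3 + (j**2 + S*(-1/75)) = 3 + (j**2 - S/75) = 3 + j**2 - S/75)
(40025 + w(-85, -223))/(m(-158) - 48889) = (40025 + (3 + (-223)**2 - 1/75*(-85)))/(0 - 48889) = (40025 + (3 + 49729 + 17/15))/(-48889) = (40025 + 745997/15)*(-1/48889) = (1346372/15)*(-1/48889) = -1346372/733335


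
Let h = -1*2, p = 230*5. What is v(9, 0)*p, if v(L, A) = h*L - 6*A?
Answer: -20700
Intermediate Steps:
p = 1150
h = -2
v(L, A) = -6*A - 2*L (v(L, A) = -2*L - 6*A = -6*A - 2*L)
v(9, 0)*p = (-6*0 - 2*9)*1150 = (0 - 18)*1150 = -18*1150 = -20700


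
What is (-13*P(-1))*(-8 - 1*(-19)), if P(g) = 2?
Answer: -286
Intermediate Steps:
(-13*P(-1))*(-8 - 1*(-19)) = (-13*2)*(-8 - 1*(-19)) = -26*(-8 + 19) = -26*11 = -286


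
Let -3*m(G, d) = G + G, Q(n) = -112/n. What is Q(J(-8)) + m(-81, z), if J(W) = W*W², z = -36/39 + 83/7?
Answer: 1735/32 ≈ 54.219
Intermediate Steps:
z = 995/91 (z = -36*1/39 + 83*(⅐) = -12/13 + 83/7 = 995/91 ≈ 10.934)
J(W) = W³
m(G, d) = -2*G/3 (m(G, d) = -(G + G)/3 = -2*G/3)
Q(J(-8)) + m(-81, z) = -112/((-8)³) - ⅔*(-81) = -112/(-512) + 54 = -112*(-1/512) + 54 = 7/32 + 54 = 1735/32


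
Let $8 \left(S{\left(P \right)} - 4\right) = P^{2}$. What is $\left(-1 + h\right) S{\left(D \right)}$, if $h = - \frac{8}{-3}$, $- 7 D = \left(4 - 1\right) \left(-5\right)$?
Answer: $\frac{8965}{1176} \approx 7.6233$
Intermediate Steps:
$D = \frac{15}{7}$ ($D = - \frac{\left(4 - 1\right) \left(-5\right)}{7} = - \frac{3 \left(-5\right)}{7} = \left(- \frac{1}{7}\right) \left(-15\right) = \frac{15}{7} \approx 2.1429$)
$h = \frac{8}{3}$ ($h = \left(-8\right) \left(- \frac{1}{3}\right) = \frac{8}{3} \approx 2.6667$)
$S{\left(P \right)} = 4 + \frac{P^{2}}{8}$
$\left(-1 + h\right) S{\left(D \right)} = \left(-1 + \frac{8}{3}\right) \left(4 + \frac{\left(\frac{15}{7}\right)^{2}}{8}\right) = \frac{5 \left(4 + \frac{1}{8} \cdot \frac{225}{49}\right)}{3} = \frac{5 \left(4 + \frac{225}{392}\right)}{3} = \frac{5}{3} \cdot \frac{1793}{392} = \frac{8965}{1176}$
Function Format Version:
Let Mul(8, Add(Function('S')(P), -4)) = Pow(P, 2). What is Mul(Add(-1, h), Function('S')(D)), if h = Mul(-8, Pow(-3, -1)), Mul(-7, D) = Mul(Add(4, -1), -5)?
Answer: Rational(8965, 1176) ≈ 7.6233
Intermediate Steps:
D = Rational(15, 7) (D = Mul(Rational(-1, 7), Mul(Add(4, -1), -5)) = Mul(Rational(-1, 7), Mul(3, -5)) = Mul(Rational(-1, 7), -15) = Rational(15, 7) ≈ 2.1429)
h = Rational(8, 3) (h = Mul(-8, Rational(-1, 3)) = Rational(8, 3) ≈ 2.6667)
Function('S')(P) = Add(4, Mul(Rational(1, 8), Pow(P, 2)))
Mul(Add(-1, h), Function('S')(D)) = Mul(Add(-1, Rational(8, 3)), Add(4, Mul(Rational(1, 8), Pow(Rational(15, 7), 2)))) = Mul(Rational(5, 3), Add(4, Mul(Rational(1, 8), Rational(225, 49)))) = Mul(Rational(5, 3), Add(4, Rational(225, 392))) = Mul(Rational(5, 3), Rational(1793, 392)) = Rational(8965, 1176)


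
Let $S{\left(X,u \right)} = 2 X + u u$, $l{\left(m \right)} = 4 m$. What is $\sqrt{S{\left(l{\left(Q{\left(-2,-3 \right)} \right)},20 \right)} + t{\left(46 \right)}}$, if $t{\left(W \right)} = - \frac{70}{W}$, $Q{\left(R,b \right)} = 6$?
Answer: $\frac{3 \sqrt{26243}}{23} \approx 21.13$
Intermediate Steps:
$S{\left(X,u \right)} = u^{2} + 2 X$ ($S{\left(X,u \right)} = 2 X + u^{2} = u^{2} + 2 X$)
$\sqrt{S{\left(l{\left(Q{\left(-2,-3 \right)} \right)},20 \right)} + t{\left(46 \right)}} = \sqrt{\left(20^{2} + 2 \cdot 4 \cdot 6\right) - \frac{70}{46}} = \sqrt{\left(400 + 2 \cdot 24\right) - \frac{35}{23}} = \sqrt{\left(400 + 48\right) - \frac{35}{23}} = \sqrt{448 - \frac{35}{23}} = \sqrt{\frac{10269}{23}} = \frac{3 \sqrt{26243}}{23}$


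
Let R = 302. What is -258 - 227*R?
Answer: -68812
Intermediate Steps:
-258 - 227*R = -258 - 227*302 = -258 - 68554 = -68812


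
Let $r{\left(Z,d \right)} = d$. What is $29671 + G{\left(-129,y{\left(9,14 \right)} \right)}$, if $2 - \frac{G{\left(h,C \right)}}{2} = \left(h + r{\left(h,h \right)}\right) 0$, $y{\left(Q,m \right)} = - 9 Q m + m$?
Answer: $29675$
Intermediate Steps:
$y{\left(Q,m \right)} = m - 9 Q m$ ($y{\left(Q,m \right)} = - 9 Q m + m = m - 9 Q m$)
$G{\left(h,C \right)} = 4$ ($G{\left(h,C \right)} = 4 - 2 \left(h + h\right) 0 = 4 - 2 \cdot 2 h 0 = 4 - 0 = 4 + 0 = 4$)
$29671 + G{\left(-129,y{\left(9,14 \right)} \right)} = 29671 + 4 = 29675$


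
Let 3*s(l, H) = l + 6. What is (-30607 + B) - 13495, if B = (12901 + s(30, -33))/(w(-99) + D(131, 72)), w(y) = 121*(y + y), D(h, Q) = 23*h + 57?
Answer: -921215489/20888 ≈ -44103.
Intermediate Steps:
D(h, Q) = 57 + 23*h
s(l, H) = 2 + l/3 (s(l, H) = (l + 6)/3 = (6 + l)/3 = 2 + l/3)
w(y) = 242*y (w(y) = 121*(2*y) = 242*y)
B = -12913/20888 (B = (12901 + (2 + (1/3)*30))/(242*(-99) + (57 + 23*131)) = (12901 + (2 + 10))/(-23958 + (57 + 3013)) = (12901 + 12)/(-23958 + 3070) = 12913/(-20888) = 12913*(-1/20888) = -12913/20888 ≈ -0.61820)
(-30607 + B) - 13495 = (-30607 - 12913/20888) - 13495 = -639331929/20888 - 13495 = -921215489/20888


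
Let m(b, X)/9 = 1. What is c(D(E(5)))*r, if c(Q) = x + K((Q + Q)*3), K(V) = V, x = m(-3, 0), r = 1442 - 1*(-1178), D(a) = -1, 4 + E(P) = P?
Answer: 7860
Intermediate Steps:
E(P) = -4 + P
m(b, X) = 9 (m(b, X) = 9*1 = 9)
r = 2620 (r = 1442 + 1178 = 2620)
x = 9
c(Q) = 9 + 6*Q (c(Q) = 9 + (Q + Q)*3 = 9 + (2*Q)*3 = 9 + 6*Q)
c(D(E(5)))*r = (9 + 6*(-1))*2620 = (9 - 6)*2620 = 3*2620 = 7860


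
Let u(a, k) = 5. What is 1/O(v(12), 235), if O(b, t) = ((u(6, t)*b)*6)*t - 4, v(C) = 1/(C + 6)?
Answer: 3/1163 ≈ 0.0025795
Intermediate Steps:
v(C) = 1/(6 + C)
O(b, t) = -4 + 30*b*t (O(b, t) = ((5*b)*6)*t - 4 = (30*b)*t - 4 = 30*b*t - 4 = -4 + 30*b*t)
1/O(v(12), 235) = 1/(-4 + 30*235/(6 + 12)) = 1/(-4 + 30*235/18) = 1/(-4 + 30*(1/18)*235) = 1/(-4 + 1175/3) = 1/(1163/3) = 3/1163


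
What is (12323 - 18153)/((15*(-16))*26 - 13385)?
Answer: 1166/3925 ≈ 0.29707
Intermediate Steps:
(12323 - 18153)/((15*(-16))*26 - 13385) = -5830/(-240*26 - 13385) = -5830/(-6240 - 13385) = -5830/(-19625) = -5830*(-1/19625) = 1166/3925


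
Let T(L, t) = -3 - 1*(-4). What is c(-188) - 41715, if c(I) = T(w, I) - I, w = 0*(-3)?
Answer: -41526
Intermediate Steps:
w = 0
T(L, t) = 1 (T(L, t) = -3 + 4 = 1)
c(I) = 1 - I
c(-188) - 41715 = (1 - 1*(-188)) - 41715 = (1 + 188) - 41715 = 189 - 41715 = -41526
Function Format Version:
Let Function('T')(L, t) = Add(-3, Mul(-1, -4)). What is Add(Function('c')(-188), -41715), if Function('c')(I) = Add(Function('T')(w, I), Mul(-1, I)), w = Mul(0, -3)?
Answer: -41526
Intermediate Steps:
w = 0
Function('T')(L, t) = 1 (Function('T')(L, t) = Add(-3, 4) = 1)
Function('c')(I) = Add(1, Mul(-1, I))
Add(Function('c')(-188), -41715) = Add(Add(1, Mul(-1, -188)), -41715) = Add(Add(1, 188), -41715) = Add(189, -41715) = -41526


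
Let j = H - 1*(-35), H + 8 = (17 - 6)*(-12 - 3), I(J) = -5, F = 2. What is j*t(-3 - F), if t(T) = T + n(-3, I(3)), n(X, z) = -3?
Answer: 1104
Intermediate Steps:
H = -173 (H = -8 + (17 - 6)*(-12 - 3) = -8 + 11*(-15) = -8 - 165 = -173)
t(T) = -3 + T (t(T) = T - 3 = -3 + T)
j = -138 (j = -173 - 1*(-35) = -173 + 35 = -138)
j*t(-3 - F) = -138*(-3 + (-3 - 1*2)) = -138*(-3 + (-3 - 2)) = -138*(-3 - 5) = -138*(-8) = 1104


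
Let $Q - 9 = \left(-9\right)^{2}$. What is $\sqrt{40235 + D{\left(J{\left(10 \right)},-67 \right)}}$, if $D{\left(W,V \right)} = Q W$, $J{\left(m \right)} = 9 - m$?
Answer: $\sqrt{40145} \approx 200.36$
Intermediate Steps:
$Q = 90$ ($Q = 9 + \left(-9\right)^{2} = 9 + 81 = 90$)
$D{\left(W,V \right)} = 90 W$
$\sqrt{40235 + D{\left(J{\left(10 \right)},-67 \right)}} = \sqrt{40235 + 90 \left(9 - 10\right)} = \sqrt{40235 + 90 \left(-1\right)} = \sqrt{40235 - 90} = \sqrt{40145}$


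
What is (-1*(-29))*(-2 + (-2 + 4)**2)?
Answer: 58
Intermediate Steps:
(-1*(-29))*(-2 + (-2 + 4)**2) = 29*(-2 + 2**2) = 29*(-2 + 4) = 29*2 = 58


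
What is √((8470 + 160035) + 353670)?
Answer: 5*√20887 ≈ 722.62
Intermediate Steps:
√((8470 + 160035) + 353670) = √(168505 + 353670) = √522175 = 5*√20887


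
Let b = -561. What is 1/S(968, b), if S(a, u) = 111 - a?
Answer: -1/857 ≈ -0.0011669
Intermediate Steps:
1/S(968, b) = 1/(111 - 1*968) = 1/(111 - 968) = 1/(-857) = -1/857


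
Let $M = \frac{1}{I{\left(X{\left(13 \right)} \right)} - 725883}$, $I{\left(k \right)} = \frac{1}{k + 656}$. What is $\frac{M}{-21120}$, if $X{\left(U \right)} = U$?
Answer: $\frac{223}{3418734711040} \approx 6.5229 \cdot 10^{-11}$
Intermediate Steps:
$I{\left(k \right)} = \frac{1}{656 + k}$
$M = - \frac{669}{485615726}$ ($M = \frac{1}{\frac{1}{656 + 13} - 725883} = \frac{1}{\frac{1}{669} - 725883} = \frac{1}{- \frac{485615726}{669}} = - \frac{669}{485615726} \approx -1.3776 \cdot 10^{-6}$)
$\frac{M}{-21120} = - \frac{669}{485615726 \left(-21120\right)} = \left(- \frac{669}{485615726}\right) \left(- \frac{1}{21120}\right) = \frac{223}{3418734711040}$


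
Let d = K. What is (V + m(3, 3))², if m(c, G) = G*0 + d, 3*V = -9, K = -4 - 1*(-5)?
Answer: 4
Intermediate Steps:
K = 1 (K = -4 + 5 = 1)
V = -3 (V = (⅓)*(-9) = -3)
d = 1
m(c, G) = 1 (m(c, G) = G*0 + 1 = 0 + 1 = 1)
(V + m(3, 3))² = (-3 + 1)² = (-2)² = 4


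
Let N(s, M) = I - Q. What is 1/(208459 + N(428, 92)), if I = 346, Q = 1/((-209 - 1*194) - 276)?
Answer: 679/141778596 ≈ 4.7892e-6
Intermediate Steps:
Q = -1/679 (Q = 1/((-209 - 194) - 276) = 1/(-403 - 276) = 1/(-679) = -1/679 ≈ -0.0014728)
N(s, M) = 234935/679 (N(s, M) = 346 - 1*(-1/679) = 346 + 1/679 = 234935/679)
1/(208459 + N(428, 92)) = 1/(208459 + 234935/679) = 1/(141778596/679) = 679/141778596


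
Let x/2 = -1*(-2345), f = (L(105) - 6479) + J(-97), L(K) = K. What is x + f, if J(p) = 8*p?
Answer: -2460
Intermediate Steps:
f = -7150 (f = (105 - 6479) + 8*(-97) = -6374 - 776 = -7150)
x = 4690 (x = 2*(-1*(-2345)) = 2*2345 = 4690)
x + f = 4690 - 7150 = -2460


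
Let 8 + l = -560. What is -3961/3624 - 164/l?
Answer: -206939/257304 ≈ -0.80426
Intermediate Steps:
l = -568 (l = -8 - 560 = -568)
-3961/3624 - 164/l = -3961/3624 - 164/(-568) = -3961*1/3624 - 164*(-1/568) = -3961/3624 + 41/142 = -206939/257304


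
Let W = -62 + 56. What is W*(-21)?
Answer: 126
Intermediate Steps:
W = -6
W*(-21) = -6*(-21) = 126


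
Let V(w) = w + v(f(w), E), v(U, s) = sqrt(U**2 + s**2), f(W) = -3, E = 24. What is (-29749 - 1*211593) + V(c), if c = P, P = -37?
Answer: -241379 + 3*sqrt(65) ≈ -2.4135e+5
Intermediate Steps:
c = -37
V(w) = w + 3*sqrt(65) (V(w) = w + sqrt((-3)**2 + 24**2) = w + sqrt(9 + 576) = w + sqrt(585) = w + 3*sqrt(65))
(-29749 - 1*211593) + V(c) = (-29749 - 1*211593) + (-37 + 3*sqrt(65)) = (-29749 - 211593) + (-37 + 3*sqrt(65)) = -241342 + (-37 + 3*sqrt(65)) = -241379 + 3*sqrt(65)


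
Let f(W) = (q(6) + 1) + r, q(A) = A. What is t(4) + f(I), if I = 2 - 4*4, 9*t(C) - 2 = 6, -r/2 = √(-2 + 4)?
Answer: 71/9 - 2*√2 ≈ 5.0605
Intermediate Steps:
r = -2*√2 (r = -2*√(-2 + 4) = -2*√2 ≈ -2.8284)
t(C) = 8/9 (t(C) = 2/9 + (⅑)*6 = 2/9 + ⅔ = 8/9)
I = -14 (I = 2 - 16 = -14)
f(W) = 7 - 2*√2 (f(W) = (6 + 1) - 2*√2 = 7 - 2*√2)
t(4) + f(I) = 8/9 + (7 - 2*√2) = 71/9 - 2*√2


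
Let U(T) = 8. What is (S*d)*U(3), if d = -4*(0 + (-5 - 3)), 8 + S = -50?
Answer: -14848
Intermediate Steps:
S = -58 (S = -8 - 50 = -58)
d = 32 (d = -4*(0 - 8) = -4*(-8) = 32)
(S*d)*U(3) = -58*32*8 = -1856*8 = -14848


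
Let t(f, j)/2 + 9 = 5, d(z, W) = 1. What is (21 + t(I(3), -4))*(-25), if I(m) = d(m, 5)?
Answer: -325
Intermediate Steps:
I(m) = 1
t(f, j) = -8 (t(f, j) = -18 + 2*5 = -18 + 10 = -8)
(21 + t(I(3), -4))*(-25) = (21 - 8)*(-25) = 13*(-25) = -325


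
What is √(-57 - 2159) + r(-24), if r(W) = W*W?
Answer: 576 + 2*I*√554 ≈ 576.0 + 47.074*I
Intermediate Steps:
r(W) = W²
√(-57 - 2159) + r(-24) = √(-57 - 2159) + (-24)² = √(-2216) + 576 = 2*I*√554 + 576 = 576 + 2*I*√554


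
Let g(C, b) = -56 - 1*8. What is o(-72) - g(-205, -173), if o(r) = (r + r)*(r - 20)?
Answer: 13312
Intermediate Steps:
g(C, b) = -64 (g(C, b) = -56 - 8 = -64)
o(r) = 2*r*(-20 + r) (o(r) = (2*r)*(-20 + r) = 2*r*(-20 + r))
o(-72) - g(-205, -173) = 2*(-72)*(-20 - 72) - 1*(-64) = 2*(-72)*(-92) + 64 = 13248 + 64 = 13312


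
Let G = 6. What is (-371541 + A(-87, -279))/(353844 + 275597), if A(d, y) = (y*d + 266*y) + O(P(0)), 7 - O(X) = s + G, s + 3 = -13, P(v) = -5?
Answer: -421465/629441 ≈ -0.66959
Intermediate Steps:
s = -16 (s = -3 - 13 = -16)
O(X) = 17 (O(X) = 7 - (-16 + 6) = 7 - 1*(-10) = 7 + 10 = 17)
A(d, y) = 17 + 266*y + d*y (A(d, y) = (y*d + 266*y) + 17 = (d*y + 266*y) + 17 = (266*y + d*y) + 17 = 17 + 266*y + d*y)
(-371541 + A(-87, -279))/(353844 + 275597) = (-371541 + (17 + 266*(-279) - 87*(-279)))/(353844 + 275597) = (-371541 + (17 - 74214 + 24273))/629441 = (-371541 - 49924)*(1/629441) = -421465*1/629441 = -421465/629441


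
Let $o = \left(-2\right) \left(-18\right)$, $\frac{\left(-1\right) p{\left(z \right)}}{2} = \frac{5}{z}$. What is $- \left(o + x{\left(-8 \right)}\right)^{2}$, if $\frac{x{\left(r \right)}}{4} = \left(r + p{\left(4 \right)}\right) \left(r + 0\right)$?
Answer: $-138384$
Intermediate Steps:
$p{\left(z \right)} = - \frac{10}{z}$ ($p{\left(z \right)} = - 2 \frac{5}{z} = - \frac{10}{z}$)
$x{\left(r \right)} = 4 r \left(- \frac{5}{2} + r\right)$ ($x{\left(r \right)} = 4 \left(r - \frac{10}{4}\right) \left(r + 0\right) = 4 \left(r - \frac{5}{2}\right) r = 4 \left(- \frac{5}{2} + r\right) r = 4 r \left(- \frac{5}{2} + r\right)$)
$o = 36$
$- \left(o + x{\left(-8 \right)}\right)^{2} = - \left(36 + 2 \left(-8\right) \left(-5 + 2 \left(-8\right)\right)\right)^{2} = - \left(36 + 2 \left(-8\right) \left(-5 - 16\right)\right)^{2} = - \left(36 + 2 \left(-8\right) \left(-21\right)\right)^{2} = - \left(36 + 336\right)^{2} = - 372^{2} = \left(-1\right) 138384 = -138384$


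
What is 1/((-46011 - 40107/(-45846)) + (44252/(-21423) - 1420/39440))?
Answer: -2908134036/133809722871121 ≈ -2.1733e-5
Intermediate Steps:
1/((-46011 - 40107/(-45846)) + (44252/(-21423) - 1420/39440)) = 1/((-46011 - 40107*(-1/45846)) + (44252*(-1/21423) - 1420*1/39440)) = 1/((-46011 + 13369/15282) + (-1196/579 - 71/1972)) = 1/(-703126733/15282 - 2399621/1141788) = 1/(-133809722871121/2908134036) = -2908134036/133809722871121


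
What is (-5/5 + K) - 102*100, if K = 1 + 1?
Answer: -10199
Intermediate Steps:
K = 2
(-5/5 + K) - 102*100 = (-5/5 + 2) - 102*100 = (-5*1/5 + 2) - 10200 = (-1 + 2) - 10200 = 1 - 10200 = -10199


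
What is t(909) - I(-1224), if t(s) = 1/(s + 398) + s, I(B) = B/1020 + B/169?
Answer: 1013238218/1104415 ≈ 917.44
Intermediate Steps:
I(B) = 1189*B/172380 (I(B) = B*(1/1020) + B*(1/169) = B/1020 + B/169 = 1189*B/172380)
t(s) = s + 1/(398 + s) (t(s) = 1/(398 + s) + s = s + 1/(398 + s))
t(909) - I(-1224) = (1 + 909**2 + 398*909)/(398 + 909) - 1189*(-1224)/172380 = (1 + 826281 + 361782)/1307 - 1*(-7134/845) = (1/1307)*1188064 + 7134/845 = 1188064/1307 + 7134/845 = 1013238218/1104415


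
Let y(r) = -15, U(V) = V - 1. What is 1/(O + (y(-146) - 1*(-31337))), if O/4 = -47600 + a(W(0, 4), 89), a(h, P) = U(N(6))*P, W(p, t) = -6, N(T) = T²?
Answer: -1/146618 ≈ -6.8204e-6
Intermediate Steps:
U(V) = -1 + V
a(h, P) = 35*P (a(h, P) = (-1 + 6²)*P = (-1 + 36)*P = 35*P)
O = -177940 (O = 4*(-47600 + 35*89) = 4*(-47600 + 3115) = 4*(-44485) = -177940)
1/(O + (y(-146) - 1*(-31337))) = 1/(-177940 + (-15 - 1*(-31337))) = 1/(-177940 + (-15 + 31337)) = 1/(-177940 + 31322) = 1/(-146618) = -1/146618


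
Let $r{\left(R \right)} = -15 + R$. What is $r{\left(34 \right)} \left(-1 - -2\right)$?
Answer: $19$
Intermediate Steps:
$r{\left(34 \right)} \left(-1 - -2\right) = \left(-15 + 34\right) \left(-1 - -2\right) = 19 \left(-1 + 2\right) = 19 \cdot 1 = 19$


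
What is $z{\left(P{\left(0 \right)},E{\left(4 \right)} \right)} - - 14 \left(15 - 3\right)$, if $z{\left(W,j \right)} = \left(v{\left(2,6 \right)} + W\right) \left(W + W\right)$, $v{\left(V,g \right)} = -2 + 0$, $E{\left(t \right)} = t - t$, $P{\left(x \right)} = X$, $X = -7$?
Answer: $294$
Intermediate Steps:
$P{\left(x \right)} = -7$
$E{\left(t \right)} = 0$
$v{\left(V,g \right)} = -2$
$z{\left(W,j \right)} = 2 W \left(-2 + W\right)$ ($z{\left(W,j \right)} = \left(-2 + W\right) \left(W + W\right) = \left(-2 + W\right) 2 W = 2 W \left(-2 + W\right)$)
$z{\left(P{\left(0 \right)},E{\left(4 \right)} \right)} - - 14 \left(15 - 3\right) = 2 \left(-7\right) \left(-2 - 7\right) - - 14 \left(15 - 3\right) = 2 \left(-7\right) \left(-9\right) - \left(-14\right) 12 = 126 - -168 = 126 + 168 = 294$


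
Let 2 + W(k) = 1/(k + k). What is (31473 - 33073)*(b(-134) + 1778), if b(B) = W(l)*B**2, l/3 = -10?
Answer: 165279680/3 ≈ 5.5093e+7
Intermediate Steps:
l = -30 (l = 3*(-10) = -30)
W(k) = -2 + 1/(2*k) (W(k) = -2 + 1/(k + k) = -2 + 1/(2*k))
b(B) = -121*B**2/60 (b(B) = (-2 + (1/2)/(-30))*B**2 = (-2 + (1/2)*(-1/30))*B**2 = (-2 - 1/60)*B**2 = -121*B**2/60)
(31473 - 33073)*(b(-134) + 1778) = (31473 - 33073)*(-121/60*(-134)**2 + 1778) = -1600*(-121/60*17956 + 1778) = -1600*(-543169/15 + 1778) = -1600*(-516499/15) = 165279680/3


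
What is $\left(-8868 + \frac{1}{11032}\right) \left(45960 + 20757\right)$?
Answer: $- \frac{932434647525}{1576} \approx -5.9165 \cdot 10^{8}$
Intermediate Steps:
$\left(-8868 + \frac{1}{11032}\right) \left(45960 + 20757\right) = \left(-8868 + \frac{1}{11032}\right) 66717 = \left(- \frac{97831775}{11032}\right) 66717 = - \frac{932434647525}{1576}$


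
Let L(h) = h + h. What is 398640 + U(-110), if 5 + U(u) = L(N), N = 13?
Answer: 398661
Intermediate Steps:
L(h) = 2*h
U(u) = 21 (U(u) = -5 + 2*13 = -5 + 26 = 21)
398640 + U(-110) = 398640 + 21 = 398661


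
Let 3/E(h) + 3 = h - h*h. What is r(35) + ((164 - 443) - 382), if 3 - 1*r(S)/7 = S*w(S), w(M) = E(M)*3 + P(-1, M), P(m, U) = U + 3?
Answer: -11868145/1193 ≈ -9948.2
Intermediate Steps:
P(m, U) = 3 + U
E(h) = 3/(-3 + h - h²) (E(h) = 3/(-3 + (h - h*h)) = 3/(-3 + (h - h²)) = 3/(-3 + h - h²))
w(M) = 3 + M - 9/(3 + M² - M) (w(M) = -3/(3 + M² - M)*3 + (3 + M) = -9/(3 + M² - M) + (3 + M) = 3 + M - 9/(3 + M² - M))
r(S) = 21 - 7*S³*(2 + S)/(3 + S² - S) (r(S) = 21 - 7*S*S²*(2 + S)/(3 + S² - S) = 21 - 7*S³*(2 + S)/(3 + S² - S))
r(35) + ((164 - 443) - 382) = 7*(9 - 1*35⁴ - 3*35 - 2*35³ + 3*35²)/(3 + 35² - 1*35) + ((164 - 443) - 382) = 7*(9 - 1*1500625 - 105 - 2*42875 + 3*1225)/(3 + 1225 - 35) + (-279 - 382) = 7*(9 - 1500625 - 105 - 85750 + 3675)/1193 - 661 = 7*(1/1193)*(-1582796) - 661 = -11079572/1193 - 661 = -11868145/1193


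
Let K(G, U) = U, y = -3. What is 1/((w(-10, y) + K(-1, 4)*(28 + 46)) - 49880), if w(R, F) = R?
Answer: -1/49594 ≈ -2.0164e-5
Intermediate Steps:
1/((w(-10, y) + K(-1, 4)*(28 + 46)) - 49880) = 1/((-10 + 4*(28 + 46)) - 49880) = 1/((-10 + 4*74) - 49880) = 1/((-10 + 296) - 49880) = 1/(286 - 49880) = 1/(-49594) = -1/49594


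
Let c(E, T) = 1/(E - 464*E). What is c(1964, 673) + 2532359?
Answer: 2302755074187/909332 ≈ 2.5324e+6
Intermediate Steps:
c(E, T) = -1/(463*E) (c(E, T) = 1/(-463*E) = -1/(463*E))
c(1964, 673) + 2532359 = -1/463/1964 + 2532359 = -1/463*1/1964 + 2532359 = -1/909332 + 2532359 = 2302755074187/909332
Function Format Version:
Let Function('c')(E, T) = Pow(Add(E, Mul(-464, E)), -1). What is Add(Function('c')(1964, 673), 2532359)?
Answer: Rational(2302755074187, 909332) ≈ 2.5324e+6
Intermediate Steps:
Function('c')(E, T) = Mul(Rational(-1, 463), Pow(E, -1)) (Function('c')(E, T) = Pow(Mul(-463, E), -1) = Mul(Rational(-1, 463), Pow(E, -1)))
Add(Function('c')(1964, 673), 2532359) = Add(Mul(Rational(-1, 463), Pow(1964, -1)), 2532359) = Add(Mul(Rational(-1, 463), Rational(1, 1964)), 2532359) = Add(Rational(-1, 909332), 2532359) = Rational(2302755074187, 909332)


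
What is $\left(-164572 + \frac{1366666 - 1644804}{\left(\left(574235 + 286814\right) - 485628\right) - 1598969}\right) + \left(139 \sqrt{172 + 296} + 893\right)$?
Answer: $- \frac{100134417477}{611774} + 834 \sqrt{13} \approx -1.6067 \cdot 10^{5}$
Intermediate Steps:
$\left(-164572 + \frac{1366666 - 1644804}{\left(\left(574235 + 286814\right) - 485628\right) - 1598969}\right) + \left(139 \sqrt{172 + 296} + 893\right) = \left(-164572 - \frac{278138}{\left(861049 - 485628\right) - 1598969}\right) + \left(139 \sqrt{468} + 893\right) = \left(-164572 - \frac{278138}{375421 - 1598969}\right) + \left(139 \cdot 6 \sqrt{13} + 893\right) = \left(-164572 - \frac{278138}{-1223548}\right) + \left(834 \sqrt{13} + 893\right) = \left(-164572 - - \frac{139069}{611774}\right) + \left(893 + 834 \sqrt{13}\right) = \left(-164572 + \frac{139069}{611774}\right) + \left(893 + 834 \sqrt{13}\right) = - \frac{100680731659}{611774} + \left(893 + 834 \sqrt{13}\right) = - \frac{100134417477}{611774} + 834 \sqrt{13}$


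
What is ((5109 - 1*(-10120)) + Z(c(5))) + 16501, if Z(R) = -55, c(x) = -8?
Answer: 31675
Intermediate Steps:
((5109 - 1*(-10120)) + Z(c(5))) + 16501 = ((5109 - 1*(-10120)) - 55) + 16501 = ((5109 + 10120) - 55) + 16501 = (15229 - 55) + 16501 = 15174 + 16501 = 31675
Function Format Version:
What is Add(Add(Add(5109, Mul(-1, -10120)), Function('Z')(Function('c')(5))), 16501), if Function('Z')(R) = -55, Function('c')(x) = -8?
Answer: 31675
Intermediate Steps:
Add(Add(Add(5109, Mul(-1, -10120)), Function('Z')(Function('c')(5))), 16501) = Add(Add(Add(5109, Mul(-1, -10120)), -55), 16501) = Add(Add(Add(5109, 10120), -55), 16501) = Add(Add(15229, -55), 16501) = Add(15174, 16501) = 31675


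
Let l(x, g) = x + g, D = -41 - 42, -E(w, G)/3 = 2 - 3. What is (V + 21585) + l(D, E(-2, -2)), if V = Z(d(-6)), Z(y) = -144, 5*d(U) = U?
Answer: 21361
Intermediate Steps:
d(U) = U/5
E(w, G) = 3 (E(w, G) = -3*(2 - 3) = -3*(-1) = 3)
D = -83
V = -144
l(x, g) = g + x
(V + 21585) + l(D, E(-2, -2)) = (-144 + 21585) + (3 - 83) = 21441 - 80 = 21361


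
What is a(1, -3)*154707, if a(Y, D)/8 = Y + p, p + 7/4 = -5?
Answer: -7116522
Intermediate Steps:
p = -27/4 (p = -7/4 - 5 = -27/4 ≈ -6.7500)
a(Y, D) = -54 + 8*Y (a(Y, D) = 8*(Y - 27/4) = 8*(-27/4 + Y) = -54 + 8*Y)
a(1, -3)*154707 = (-54 + 8*1)*154707 = (-54 + 8)*154707 = -46*154707 = -7116522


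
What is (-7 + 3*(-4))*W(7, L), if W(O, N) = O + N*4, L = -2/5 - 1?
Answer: -133/5 ≈ -26.600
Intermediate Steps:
L = -7/5 (L = -2*1/5 - 1 = -2/5 - 1 = -7/5 ≈ -1.4000)
W(O, N) = O + 4*N
(-7 + 3*(-4))*W(7, L) = (-7 + 3*(-4))*(7 + 4*(-7/5)) = (-7 - 12)*(7 - 28/5) = -19*7/5 = -133/5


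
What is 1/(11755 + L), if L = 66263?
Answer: 1/78018 ≈ 1.2818e-5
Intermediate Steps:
1/(11755 + L) = 1/(11755 + 66263) = 1/78018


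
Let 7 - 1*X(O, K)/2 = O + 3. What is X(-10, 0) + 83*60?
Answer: 5008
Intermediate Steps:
X(O, K) = 8 - 2*O (X(O, K) = 14 - 2*(O + 3) = 14 - 2*(3 + O) = 14 + (-6 - 2*O) = 8 - 2*O)
X(-10, 0) + 83*60 = (8 - 2*(-10)) + 83*60 = (8 + 20) + 4980 = 28 + 4980 = 5008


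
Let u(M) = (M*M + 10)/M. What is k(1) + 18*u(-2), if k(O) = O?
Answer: -125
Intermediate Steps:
u(M) = (10 + M²)/M (u(M) = (M² + 10)/M = (10 + M²)/M)
k(1) + 18*u(-2) = 1 + 18*(-2 + 10/(-2)) = 1 + 18*(-2 + 10*(-½)) = 1 + 18*(-2 - 5) = 1 + 18*(-7) = 1 - 126 = -125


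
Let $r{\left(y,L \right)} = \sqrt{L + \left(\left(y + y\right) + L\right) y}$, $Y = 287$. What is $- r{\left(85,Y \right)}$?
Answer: $- 6 \sqrt{1087} \approx -197.82$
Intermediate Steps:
$r{\left(y,L \right)} = \sqrt{L + y \left(L + 2 y\right)}$ ($r{\left(y,L \right)} = \sqrt{L + \left(2 y + L\right) y} = \sqrt{L + \left(L + 2 y\right) y} = \sqrt{L + y \left(L + 2 y\right)}$)
$- r{\left(85,Y \right)} = - \sqrt{287 + 2 \cdot 85^{2} + 287 \cdot 85} = - \sqrt{287 + 2 \cdot 7225 + 24395} = - \sqrt{287 + 14450 + 24395} = - \sqrt{39132} = - 6 \sqrt{1087}$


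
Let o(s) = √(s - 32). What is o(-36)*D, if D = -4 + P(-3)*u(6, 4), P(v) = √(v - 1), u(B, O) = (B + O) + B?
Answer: 8*√17*(-8 - I) ≈ -263.88 - 32.985*I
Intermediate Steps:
o(s) = √(-32 + s)
u(B, O) = O + 2*B
P(v) = √(-1 + v)
D = -4 + 32*I (D = -4 + √(-1 - 3)*(4 + 2*6) = -4 + √(-4)*(4 + 12) = -4 + (2*I)*16 = -4 + 32*I ≈ -4.0 + 32.0*I)
o(-36)*D = √(-32 - 36)*(-4 + 32*I) = √(-68)*(-4 + 32*I) = (2*I*√17)*(-4 + 32*I) = 2*I*√17*(-4 + 32*I)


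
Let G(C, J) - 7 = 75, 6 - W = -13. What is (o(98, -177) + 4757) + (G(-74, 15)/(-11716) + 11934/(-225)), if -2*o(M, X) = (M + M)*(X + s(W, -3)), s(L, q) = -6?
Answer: 3315328217/146450 ≈ 22638.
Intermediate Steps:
W = 19 (W = 6 - 1*(-13) = 6 + 13 = 19)
G(C, J) = 82 (G(C, J) = 7 + 75 = 82)
o(M, X) = -M*(-6 + X) (o(M, X) = -(M + M)*(X - 6)/2 = -2*M*(-6 + X)/2 = -M*(-6 + X))
(o(98, -177) + 4757) + (G(-74, 15)/(-11716) + 11934/(-225)) = (98*(6 - 1*(-177)) + 4757) + (82/(-11716) + 11934/(-225)) = (98*(6 + 177) + 4757) + (82*(-1/11716) + 11934*(-1/225)) = (98*183 + 4757) + (-41/5858 - 1326/25) = (17934 + 4757) - 7768733/146450 = 22691 - 7768733/146450 = 3315328217/146450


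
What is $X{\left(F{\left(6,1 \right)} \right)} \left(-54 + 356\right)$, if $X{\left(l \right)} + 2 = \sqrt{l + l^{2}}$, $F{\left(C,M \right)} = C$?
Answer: $-604 + 302 \sqrt{42} \approx 1353.2$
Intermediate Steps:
$X{\left(l \right)} = -2 + \sqrt{l + l^{2}}$
$X{\left(F{\left(6,1 \right)} \right)} \left(-54 + 356\right) = \left(-2 + \sqrt{6 \left(1 + 6\right)}\right) \left(-54 + 356\right) = \left(-2 + \sqrt{6 \cdot 7}\right) 302 = \left(-2 + \sqrt{42}\right) 302 = -604 + 302 \sqrt{42}$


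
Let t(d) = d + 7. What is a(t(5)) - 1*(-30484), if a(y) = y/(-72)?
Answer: 182903/6 ≈ 30484.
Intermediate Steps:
t(d) = 7 + d
a(y) = -y/72 (a(y) = y*(-1/72) = -y/72)
a(t(5)) - 1*(-30484) = -(7 + 5)/72 - 1*(-30484) = -1/72*12 + 30484 = -1/6 + 30484 = 182903/6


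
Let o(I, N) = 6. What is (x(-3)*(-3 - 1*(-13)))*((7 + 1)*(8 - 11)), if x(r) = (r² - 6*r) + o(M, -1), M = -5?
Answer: -7920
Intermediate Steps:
x(r) = 6 + r² - 6*r (x(r) = (r² - 6*r) + 6 = 6 + r² - 6*r)
(x(-3)*(-3 - 1*(-13)))*((7 + 1)*(8 - 11)) = ((6 + (-3)² - 6*(-3))*(-3 - 1*(-13)))*((7 + 1)*(8 - 11)) = ((6 + 9 + 18)*(-3 + 13))*(8*(-3)) = (33*10)*(-24) = 330*(-24) = -7920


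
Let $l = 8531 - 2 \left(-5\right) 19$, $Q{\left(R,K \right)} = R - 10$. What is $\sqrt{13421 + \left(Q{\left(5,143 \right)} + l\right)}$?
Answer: $\sqrt{22137} \approx 148.79$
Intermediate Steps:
$Q{\left(R,K \right)} = -10 + R$ ($Q{\left(R,K \right)} = R - 10 = -10 + R$)
$l = 8721$ ($l = 8531 - \left(-10\right) 19 = 8531 - -190 = 8531 + 190 = 8721$)
$\sqrt{13421 + \left(Q{\left(5,143 \right)} + l\right)} = \sqrt{13421 + \left(\left(-10 + 5\right) + 8721\right)} = \sqrt{13421 + \left(-5 + 8721\right)} = \sqrt{13421 + 8716} = \sqrt{22137}$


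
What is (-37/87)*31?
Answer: -1147/87 ≈ -13.184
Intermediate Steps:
(-37/87)*31 = ((1/87)*(-37))*31 = -37/87*31 = -1147/87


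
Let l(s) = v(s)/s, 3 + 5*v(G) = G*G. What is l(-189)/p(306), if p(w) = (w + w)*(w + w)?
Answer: -5953/58990680 ≈ -0.00010091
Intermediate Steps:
p(w) = 4*w**2 (p(w) = (2*w)*(2*w) = 4*w**2)
v(G) = -3/5 + G**2/5 (v(G) = -3/5 + (G*G)/5 = -3/5 + G**2/5)
l(s) = (-3/5 + s**2/5)/s
l(-189)/p(306) = ((1/5)*(-3 + (-189)**2)/(-189))/((4*306**2)) = ((1/5)*(-1/189)*(-3 + 35721))/((4*93636)) = ((1/5)*(-1/189)*35718)/374544 = -11906/315*1/374544 = -5953/58990680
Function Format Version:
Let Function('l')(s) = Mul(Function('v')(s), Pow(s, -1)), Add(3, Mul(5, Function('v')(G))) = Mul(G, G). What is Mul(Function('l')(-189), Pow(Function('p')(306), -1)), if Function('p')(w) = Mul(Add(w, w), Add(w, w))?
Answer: Rational(-5953, 58990680) ≈ -0.00010091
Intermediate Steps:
Function('p')(w) = Mul(4, Pow(w, 2)) (Function('p')(w) = Mul(Mul(2, w), Mul(2, w)) = Mul(4, Pow(w, 2)))
Function('v')(G) = Add(Rational(-3, 5), Mul(Rational(1, 5), Pow(G, 2))) (Function('v')(G) = Add(Rational(-3, 5), Mul(Rational(1, 5), Mul(G, G))) = Add(Rational(-3, 5), Mul(Rational(1, 5), Pow(G, 2))))
Function('l')(s) = Mul(Pow(s, -1), Add(Rational(-3, 5), Mul(Rational(1, 5), Pow(s, 2)))) (Function('l')(s) = Mul(Add(Rational(-3, 5), Mul(Rational(1, 5), Pow(s, 2))), Pow(s, -1)) = Mul(Pow(s, -1), Add(Rational(-3, 5), Mul(Rational(1, 5), Pow(s, 2)))))
Mul(Function('l')(-189), Pow(Function('p')(306), -1)) = Mul(Mul(Rational(1, 5), Pow(-189, -1), Add(-3, Pow(-189, 2))), Pow(Mul(4, Pow(306, 2)), -1)) = Mul(Mul(Rational(1, 5), Rational(-1, 189), Add(-3, 35721)), Pow(Mul(4, 93636), -1)) = Mul(Mul(Rational(1, 5), Rational(-1, 189), 35718), Pow(374544, -1)) = Mul(Rational(-11906, 315), Rational(1, 374544)) = Rational(-5953, 58990680)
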